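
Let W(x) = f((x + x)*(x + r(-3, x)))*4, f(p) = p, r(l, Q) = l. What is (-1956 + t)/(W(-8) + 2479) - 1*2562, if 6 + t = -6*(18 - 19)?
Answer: -2718934/1061 ≈ -2562.6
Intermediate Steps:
W(x) = 8*x*(-3 + x) (W(x) = ((x + x)*(x - 3))*4 = ((2*x)*(-3 + x))*4 = (2*x*(-3 + x))*4 = 8*x*(-3 + x))
t = 0 (t = -6 - 6*(18 - 19) = -6 - 6*(-1) = -6 + 6 = 0)
(-1956 + t)/(W(-8) + 2479) - 1*2562 = (-1956 + 0)/(8*(-8)*(-3 - 8) + 2479) - 1*2562 = -1956/(8*(-8)*(-11) + 2479) - 2562 = -1956/(704 + 2479) - 2562 = -1956/3183 - 2562 = -1956*1/3183 - 2562 = -652/1061 - 2562 = -2718934/1061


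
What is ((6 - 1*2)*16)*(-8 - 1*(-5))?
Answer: -192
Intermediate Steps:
((6 - 1*2)*16)*(-8 - 1*(-5)) = ((6 - 2)*16)*(-8 + 5) = (4*16)*(-3) = 64*(-3) = -192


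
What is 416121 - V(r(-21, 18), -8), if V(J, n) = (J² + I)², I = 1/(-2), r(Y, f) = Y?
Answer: 888323/4 ≈ 2.2208e+5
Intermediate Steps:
I = -½ ≈ -0.50000
V(J, n) = (-½ + J²)² (V(J, n) = (J² - ½)² = (-½ + J²)²)
416121 - V(r(-21, 18), -8) = 416121 - (-1 + 2*(-21)²)²/4 = 416121 - (-1 + 2*441)²/4 = 416121 - (-1 + 882)²/4 = 416121 - 881²/4 = 416121 - 776161/4 = 888323/4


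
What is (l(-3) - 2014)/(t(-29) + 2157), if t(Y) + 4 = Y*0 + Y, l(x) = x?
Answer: -2017/2124 ≈ -0.94962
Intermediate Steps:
t(Y) = -4 + Y (t(Y) = -4 + (Y*0 + Y) = -4 + (0 + Y) = -4 + Y)
(l(-3) - 2014)/(t(-29) + 2157) = (-3 - 2014)/((-4 - 29) + 2157) = -2017/(-33 + 2157) = -2017/2124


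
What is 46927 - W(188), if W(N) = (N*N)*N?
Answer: -6597745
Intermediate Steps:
W(N) = N³ (W(N) = N²*N = N³)
46927 - W(188) = 46927 - 1*188³ = 46927 - 1*6644672 = 46927 - 6644672 = -6597745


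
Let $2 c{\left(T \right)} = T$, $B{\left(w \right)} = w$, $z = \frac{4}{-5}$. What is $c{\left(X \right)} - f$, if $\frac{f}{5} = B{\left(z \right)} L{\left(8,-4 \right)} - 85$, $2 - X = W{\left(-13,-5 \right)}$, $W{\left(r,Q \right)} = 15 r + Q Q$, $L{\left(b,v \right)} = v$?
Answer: $495$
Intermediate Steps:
$W{\left(r,Q \right)} = Q^{2} + 15 r$ ($W{\left(r,Q \right)} = 15 r + Q^{2} = Q^{2} + 15 r$)
$z = - \frac{4}{5}$ ($z = 4 \left(- \frac{1}{5}\right) = - \frac{4}{5} \approx -0.8$)
$X = 172$ ($X = 2 - \left(\left(-5\right)^{2} + 15 \left(-13\right)\right) = 2 - \left(25 - 195\right) = 2 - -170 = 2 + 170 = 172$)
$c{\left(T \right)} = \frac{T}{2}$
$f = -409$ ($f = 5 \left(\left(- \frac{4}{5}\right) \left(-4\right) - 85\right) = 5 \left(\frac{16}{5} - 85\right) = 5 \left(- \frac{409}{5}\right) = -409$)
$c{\left(X \right)} - f = \frac{1}{2} \cdot 172 - -409 = 86 + 409 = 495$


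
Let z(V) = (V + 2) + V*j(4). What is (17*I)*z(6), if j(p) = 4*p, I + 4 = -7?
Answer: -19448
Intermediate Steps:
I = -11 (I = -4 - 7 = -11)
z(V) = 2 + 17*V (z(V) = (V + 2) + V*(4*4) = (2 + V) + V*16 = (2 + V) + 16*V = 2 + 17*V)
(17*I)*z(6) = (17*(-11))*(2 + 17*6) = -187*(2 + 102) = -187*104 = -19448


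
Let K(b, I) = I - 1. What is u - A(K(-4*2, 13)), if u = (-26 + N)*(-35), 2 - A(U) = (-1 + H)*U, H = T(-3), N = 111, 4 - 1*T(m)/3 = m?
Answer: -2737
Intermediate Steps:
T(m) = 12 - 3*m
H = 21 (H = 12 - 3*(-3) = 12 + 9 = 21)
K(b, I) = -1 + I
A(U) = 2 - 20*U (A(U) = 2 - (-1 + 21)*U = 2 - 20*U)
u = -2975 (u = (-26 + 111)*(-35) = 85*(-35) = -2975)
u - A(K(-4*2, 13)) = -2975 - (2 - 20*(-1 + 13)) = -2975 - (2 - 20*12) = -2975 - (2 - 240) = -2975 - 1*(-238) = -2975 + 238 = -2737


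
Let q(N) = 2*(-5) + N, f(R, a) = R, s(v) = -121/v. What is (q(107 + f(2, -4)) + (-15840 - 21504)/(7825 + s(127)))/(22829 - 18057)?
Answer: 15604843/790286148 ≈ 0.019746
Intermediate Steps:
q(N) = -10 + N
(q(107 + f(2, -4)) + (-15840 - 21504)/(7825 + s(127)))/(22829 - 18057) = ((-10 + (107 + 2)) + (-15840 - 21504)/(7825 - 121/127))/(22829 - 18057) = ((-10 + 109) - 37344/(7825 - 121*1/127))/4772 = (99 - 37344/(7825 - 121/127))*(1/4772) = (99 - 37344/993654/127)*(1/4772) = (99 - 37344*127/993654)*(1/4772) = (99 - 790448/165609)*(1/4772) = (15604843/165609)*(1/4772) = 15604843/790286148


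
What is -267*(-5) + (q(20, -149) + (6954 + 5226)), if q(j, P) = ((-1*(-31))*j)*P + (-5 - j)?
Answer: -78890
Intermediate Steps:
q(j, P) = -5 - j + 31*P*j (q(j, P) = (31*j)*P + (-5 - j) = 31*P*j + (-5 - j) = -5 - j + 31*P*j)
-267*(-5) + (q(20, -149) + (6954 + 5226)) = -267*(-5) + ((-5 - 1*20 + 31*(-149)*20) + (6954 + 5226)) = 1335 + ((-5 - 20 - 92380) + 12180) = 1335 + (-92405 + 12180) = 1335 - 80225 = -78890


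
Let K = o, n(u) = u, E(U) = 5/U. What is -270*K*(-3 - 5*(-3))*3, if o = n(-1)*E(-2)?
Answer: -24300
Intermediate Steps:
o = 5/2 (o = -5/(-2) = -5*(-1)/2 = -1*(-5/2) = 5/2 ≈ 2.5000)
K = 5/2 ≈ 2.5000
-270*K*(-3 - 5*(-3))*3 = -270*5*(-3 - 5*(-3))/2*3 = -270*5*(-3 + 15)/2*3 = -270*(5/2)*12*3 = -8100*3 = -270*90 = -24300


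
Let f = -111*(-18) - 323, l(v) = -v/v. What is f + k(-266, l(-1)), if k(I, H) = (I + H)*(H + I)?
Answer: 72964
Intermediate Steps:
l(v) = -1 (l(v) = -1*1 = -1)
f = 1675 (f = 1998 - 323 = 1675)
k(I, H) = (H + I)² (k(I, H) = (H + I)*(H + I) = (H + I)²)
f + k(-266, l(-1)) = 1675 + (-1 - 266)² = 1675 + (-267)² = 1675 + 71289 = 72964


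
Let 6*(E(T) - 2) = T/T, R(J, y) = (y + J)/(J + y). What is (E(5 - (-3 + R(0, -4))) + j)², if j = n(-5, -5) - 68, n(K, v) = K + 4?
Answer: 160801/36 ≈ 4466.7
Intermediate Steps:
n(K, v) = 4 + K
R(J, y) = 1 (R(J, y) = (J + y)/(J + y) = 1)
E(T) = 13/6 (E(T) = 2 + (T/T)/6 = 2 + (⅙)*1 = 2 + ⅙ = 13/6)
j = -69 (j = (4 - 5) - 68 = -1 - 68 = -69)
(E(5 - (-3 + R(0, -4))) + j)² = (13/6 - 69)² = (-401/6)² = 160801/36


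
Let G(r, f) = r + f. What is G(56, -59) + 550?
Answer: 547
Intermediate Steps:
G(r, f) = f + r
G(56, -59) + 550 = (-59 + 56) + 550 = -3 + 550 = 547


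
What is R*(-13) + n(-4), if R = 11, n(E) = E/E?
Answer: -142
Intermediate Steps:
n(E) = 1
R*(-13) + n(-4) = 11*(-13) + 1 = -143 + 1 = -142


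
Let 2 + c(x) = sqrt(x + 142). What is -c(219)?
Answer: -17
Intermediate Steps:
c(x) = -2 + sqrt(142 + x) (c(x) = -2 + sqrt(x + 142) = -2 + sqrt(142 + x))
-c(219) = -(-2 + sqrt(142 + 219)) = -(-2 + sqrt(361)) = -(-2 + 19) = -1*17 = -17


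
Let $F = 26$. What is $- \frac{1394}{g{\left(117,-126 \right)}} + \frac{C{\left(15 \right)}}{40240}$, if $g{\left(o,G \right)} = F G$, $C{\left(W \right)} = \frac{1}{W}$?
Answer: $\frac{70118473}{164782800} \approx 0.42552$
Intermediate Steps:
$g{\left(o,G \right)} = 26 G$
$- \frac{1394}{g{\left(117,-126 \right)}} + \frac{C{\left(15 \right)}}{40240} = - \frac{1394}{26 \left(-126\right)} + \frac{1}{15 \cdot 40240} = - \frac{1394}{-3276} + \frac{1}{15} \cdot \frac{1}{40240} = \left(-1394\right) \left(- \frac{1}{3276}\right) + \frac{1}{603600} = \frac{697}{1638} + \frac{1}{603600} = \frac{70118473}{164782800}$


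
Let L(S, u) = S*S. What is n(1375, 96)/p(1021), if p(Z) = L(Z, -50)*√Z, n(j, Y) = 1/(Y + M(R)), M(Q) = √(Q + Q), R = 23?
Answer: -√46966/9759926833370 + 48*√1021/4879963416685 ≈ 2.9209e-10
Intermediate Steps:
M(Q) = √2*√Q (M(Q) = √(2*Q) = √2*√Q)
n(j, Y) = 1/(Y + √46) (n(j, Y) = 1/(Y + √2*√23) = 1/(Y + √46))
L(S, u) = S²
p(Z) = Z^(5/2) (p(Z) = Z²*√Z = Z^(5/2))
n(1375, 96)/p(1021) = 1/((96 + √46)*(1021^(5/2))) = 1/((96 + √46)*((1042441*√1021))) = (√1021/1064332261)/(96 + √46) = √1021/(1064332261*(96 + √46))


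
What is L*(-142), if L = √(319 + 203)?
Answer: -426*√58 ≈ -3244.3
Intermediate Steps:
L = 3*√58 (L = √522 = 3*√58 ≈ 22.847)
L*(-142) = (3*√58)*(-142) = -426*√58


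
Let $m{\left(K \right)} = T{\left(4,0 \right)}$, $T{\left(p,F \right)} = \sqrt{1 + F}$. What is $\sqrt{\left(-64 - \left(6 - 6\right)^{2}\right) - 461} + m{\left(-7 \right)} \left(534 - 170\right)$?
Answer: $364 + 5 i \sqrt{21} \approx 364.0 + 22.913 i$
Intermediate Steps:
$m{\left(K \right)} = 1$ ($m{\left(K \right)} = \sqrt{1 + 0} = \sqrt{1} = 1$)
$\sqrt{\left(-64 - \left(6 - 6\right)^{2}\right) - 461} + m{\left(-7 \right)} \left(534 - 170\right) = \sqrt{\left(-64 - \left(6 - 6\right)^{2}\right) - 461} + 1 \left(534 - 170\right) = \sqrt{\left(-64 - 0^{2}\right) - 461} + 1 \left(534 - 170\right) = \sqrt{\left(-64 - 0\right) - 461} + 1 \cdot 364 = \sqrt{\left(-64 + 0\right) - 461} + 364 = \sqrt{-64 - 461} + 364 = \sqrt{-525} + 364 = 5 i \sqrt{21} + 364 = 364 + 5 i \sqrt{21}$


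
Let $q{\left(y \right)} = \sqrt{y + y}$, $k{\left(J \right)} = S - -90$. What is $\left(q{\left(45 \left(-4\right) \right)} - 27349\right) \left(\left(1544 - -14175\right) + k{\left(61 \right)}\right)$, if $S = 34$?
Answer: $-433290207 + 95058 i \sqrt{10} \approx -4.3329 \cdot 10^{8} + 3.006 \cdot 10^{5} i$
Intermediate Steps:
$k{\left(J \right)} = 124$ ($k{\left(J \right)} = 34 - -90 = 34 + 90 = 124$)
$q{\left(y \right)} = \sqrt{2} \sqrt{y}$ ($q{\left(y \right)} = \sqrt{2 y} = \sqrt{2} \sqrt{y}$)
$\left(q{\left(45 \left(-4\right) \right)} - 27349\right) \left(\left(1544 - -14175\right) + k{\left(61 \right)}\right) = \left(\sqrt{2} \sqrt{45 \left(-4\right)} - 27349\right) \left(\left(1544 - -14175\right) + 124\right) = \left(\sqrt{2} \sqrt{-180} - 27349\right) \left(\left(1544 + 14175\right) + 124\right) = \left(\sqrt{2} \cdot 6 i \sqrt{5} - 27349\right) \left(15719 + 124\right) = \left(6 i \sqrt{10} - 27349\right) 15843 = \left(-27349 + 6 i \sqrt{10}\right) 15843 = -433290207 + 95058 i \sqrt{10}$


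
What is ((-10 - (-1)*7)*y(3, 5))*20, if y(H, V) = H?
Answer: -180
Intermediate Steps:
((-10 - (-1)*7)*y(3, 5))*20 = ((-10 - (-1)*7)*3)*20 = ((-10 - 1*(-7))*3)*20 = ((-10 + 7)*3)*20 = -3*3*20 = -9*20 = -180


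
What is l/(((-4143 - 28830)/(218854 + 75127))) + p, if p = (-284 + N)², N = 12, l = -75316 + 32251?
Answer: 173560531/379 ≈ 4.5794e+5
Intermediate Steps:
l = -43065
p = 73984 (p = (-284 + 12)² = (-272)² = 73984)
l/(((-4143 - 28830)/(218854 + 75127))) + p = -43065*(218854 + 75127)/(-4143 - 28830) + 73984 = -43065/((-32973/293981)) + 73984 = -43065/((-32973*1/293981)) + 73984 = -43065/(-32973/293981) + 73984 = -43065*(-293981/32973) + 73984 = 145520595/379 + 73984 = 173560531/379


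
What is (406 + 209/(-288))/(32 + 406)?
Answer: 116719/126144 ≈ 0.92528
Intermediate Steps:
(406 + 209/(-288))/(32 + 406) = (406 + 209*(-1/288))/438 = (406 - 209/288)*(1/438) = (116719/288)*(1/438) = 116719/126144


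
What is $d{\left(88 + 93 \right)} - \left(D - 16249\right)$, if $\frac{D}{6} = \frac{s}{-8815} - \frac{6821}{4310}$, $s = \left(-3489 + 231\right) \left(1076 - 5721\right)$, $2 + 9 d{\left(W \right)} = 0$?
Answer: $\frac{908140385096}{34193385} \approx 26559.0$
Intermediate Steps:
$d{\left(W \right)} = - \frac{2}{9}$ ($d{\left(W \right)} = - \frac{2}{9} + \frac{1}{9} \cdot 0 = - \frac{2}{9} + 0 = - \frac{2}{9}$)
$s = 15133410$ ($s = \left(-3258\right) \left(-4645\right) = 15133410$)
$D = - \frac{39171074529}{3799265}$ ($D = 6 \left(\frac{15133410}{-8815} - \frac{6821}{4310}\right) = 6 \left(15133410 \left(- \frac{1}{8815}\right) - \frac{6821}{4310}\right) = 6 \left(- \frac{3026682}{1763} - \frac{6821}{4310}\right) = 6 \left(- \frac{13057024843}{7598530}\right) = - \frac{39171074529}{3799265} \approx -10310.0$)
$d{\left(88 + 93 \right)} - \left(D - 16249\right) = - \frac{2}{9} - \left(- \frac{39171074529}{3799265} - 16249\right) = - \frac{2}{9} - - \frac{100905331514}{3799265} = - \frac{2}{9} + \frac{100905331514}{3799265} = \frac{908140385096}{34193385}$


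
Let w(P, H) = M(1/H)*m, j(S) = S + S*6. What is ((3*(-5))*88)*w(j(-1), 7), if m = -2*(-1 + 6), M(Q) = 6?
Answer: 79200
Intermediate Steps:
j(S) = 7*S (j(S) = S + 6*S = 7*S)
m = -10 (m = -2*5 = -10)
w(P, H) = -60 (w(P, H) = 6*(-10) = -60)
((3*(-5))*88)*w(j(-1), 7) = ((3*(-5))*88)*(-60) = -15*88*(-60) = -1320*(-60) = 79200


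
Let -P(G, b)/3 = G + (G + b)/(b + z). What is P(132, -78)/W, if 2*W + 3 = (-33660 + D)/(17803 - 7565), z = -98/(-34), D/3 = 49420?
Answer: -1716359748/17853737 ≈ -96.135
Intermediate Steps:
D = 148260 (D = 3*49420 = 148260)
z = 49/17 (z = -98*(-1/34) = 49/17 ≈ 2.8824)
P(G, b) = -3*G - 3*(G + b)/(49/17 + b) (P(G, b) = -3*(G + (G + b)/(b + 49/17)) = -3*(G + (G + b)/(49/17 + b)) = -3*G - 3*(G + b)/(49/17 + b))
W = 41943/10238 (W = -3/2 + ((-33660 + 148260)/(17803 - 7565))/2 = -3/2 + (114600/10238)/2 = -3/2 + (114600*(1/10238))/2 = -3/2 + (½)*(57300/5119) = -3/2 + 28650/5119 = 41943/10238 ≈ 4.0968)
P(132, -78)/W = (3*(-66*132 - 17*(-78) - 17*132*(-78))/(49 + 17*(-78)))/(41943/10238) = (3*(-8712 + 1326 + 175032)/(49 - 1326))*(10238/41943) = (3*167646/(-1277))*(10238/41943) = (3*(-1/1277)*167646)*(10238/41943) = -502938/1277*10238/41943 = -1716359748/17853737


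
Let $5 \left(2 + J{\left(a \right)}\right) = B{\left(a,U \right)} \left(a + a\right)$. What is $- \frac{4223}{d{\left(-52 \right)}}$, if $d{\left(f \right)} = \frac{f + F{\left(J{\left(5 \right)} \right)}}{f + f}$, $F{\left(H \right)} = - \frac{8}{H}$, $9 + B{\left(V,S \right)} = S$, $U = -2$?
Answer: $- \frac{1317576}{155} \approx -8500.5$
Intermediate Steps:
$B{\left(V,S \right)} = -9 + S$
$J{\left(a \right)} = -2 - \frac{22 a}{5}$ ($J{\left(a \right)} = -2 + \frac{\left(-9 - 2\right) \left(a + a\right)}{5} = -2 + \frac{\left(-11\right) 2 a}{5} = -2 + \frac{\left(-22\right) a}{5} = -2 - \frac{22 a}{5}$)
$d{\left(f \right)} = \frac{\frac{1}{3} + f}{2 f}$ ($d{\left(f \right)} = \frac{f - \frac{8}{-2 - 22}}{f + f} = \frac{f - \frac{8}{-2 - 22}}{2 f} = \left(f - \frac{8}{-24}\right) \frac{1}{2 f} = \left(f - - \frac{1}{3}\right) \frac{1}{2 f} = \left(f + \frac{1}{3}\right) \frac{1}{2 f} = \left(\frac{1}{3} + f\right) \frac{1}{2 f} = \frac{\frac{1}{3} + f}{2 f}$)
$- \frac{4223}{d{\left(-52 \right)}} = - \frac{4223}{\frac{1}{6} \frac{1}{-52} \left(1 + 3 \left(-52\right)\right)} = - \frac{4223}{\frac{1}{6} \left(- \frac{1}{52}\right) \left(1 - 156\right)} = - \frac{4223}{\frac{1}{6} \left(- \frac{1}{52}\right) \left(-155\right)} = - \frac{4223}{\frac{155}{312}} = \left(-4223\right) \frac{312}{155} = - \frac{1317576}{155}$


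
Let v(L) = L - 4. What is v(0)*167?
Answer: -668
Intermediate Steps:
v(L) = -4 + L
v(0)*167 = (-4 + 0)*167 = -4*167 = -668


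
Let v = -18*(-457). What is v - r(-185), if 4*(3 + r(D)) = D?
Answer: 33101/4 ≈ 8275.3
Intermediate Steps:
v = 8226
r(D) = -3 + D/4
v - r(-185) = 8226 - (-3 + (1/4)*(-185)) = 8226 - (-3 - 185/4) = 8226 - 1*(-197/4) = 8226 + 197/4 = 33101/4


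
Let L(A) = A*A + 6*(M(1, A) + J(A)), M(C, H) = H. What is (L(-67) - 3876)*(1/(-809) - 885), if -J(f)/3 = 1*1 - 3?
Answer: -176843602/809 ≈ -2.1860e+5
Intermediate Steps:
J(f) = 6 (J(f) = -3*(1*1 - 3) = -3*(1 - 3) = -3*(-2) = 6)
L(A) = 36 + A² + 6*A (L(A) = A*A + 6*(A + 6) = A² + 6*(6 + A) = A² + (36 + 6*A) = 36 + A² + 6*A)
(L(-67) - 3876)*(1/(-809) - 885) = ((36 + (-67)² + 6*(-67)) - 3876)*(1/(-809) - 885) = ((36 + 4489 - 402) - 3876)*(-1/809 - 885) = (4123 - 3876)*(-715966/809) = 247*(-715966/809) = -176843602/809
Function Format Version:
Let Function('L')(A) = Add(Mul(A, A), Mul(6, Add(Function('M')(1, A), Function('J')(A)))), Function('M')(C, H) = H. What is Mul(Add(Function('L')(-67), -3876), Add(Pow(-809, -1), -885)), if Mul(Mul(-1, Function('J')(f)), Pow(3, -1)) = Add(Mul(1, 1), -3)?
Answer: Rational(-176843602, 809) ≈ -2.1860e+5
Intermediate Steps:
Function('J')(f) = 6 (Function('J')(f) = Mul(-3, Add(Mul(1, 1), -3)) = Mul(-3, Add(1, -3)) = Mul(-3, -2) = 6)
Function('L')(A) = Add(36, Pow(A, 2), Mul(6, A)) (Function('L')(A) = Add(Mul(A, A), Mul(6, Add(A, 6))) = Add(Pow(A, 2), Mul(6, Add(6, A))) = Add(Pow(A, 2), Add(36, Mul(6, A))) = Add(36, Pow(A, 2), Mul(6, A)))
Mul(Add(Function('L')(-67), -3876), Add(Pow(-809, -1), -885)) = Mul(Add(Add(36, Pow(-67, 2), Mul(6, -67)), -3876), Add(Pow(-809, -1), -885)) = Mul(Add(Add(36, 4489, -402), -3876), Add(Rational(-1, 809), -885)) = Mul(Add(4123, -3876), Rational(-715966, 809)) = Mul(247, Rational(-715966, 809)) = Rational(-176843602, 809)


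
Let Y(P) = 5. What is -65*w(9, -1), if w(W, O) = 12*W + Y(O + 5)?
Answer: -7345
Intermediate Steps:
w(W, O) = 5 + 12*W (w(W, O) = 12*W + 5 = 5 + 12*W)
-65*w(9, -1) = -65*(5 + 12*9) = -65*(5 + 108) = -65*113 = -7345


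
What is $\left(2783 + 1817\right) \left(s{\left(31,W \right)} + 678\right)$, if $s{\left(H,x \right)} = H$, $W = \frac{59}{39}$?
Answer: $3261400$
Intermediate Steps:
$W = \frac{59}{39}$ ($W = 59 \cdot \frac{1}{39} = \frac{59}{39} \approx 1.5128$)
$\left(2783 + 1817\right) \left(s{\left(31,W \right)} + 678\right) = \left(2783 + 1817\right) \left(31 + 678\right) = 4600 \cdot 709 = 3261400$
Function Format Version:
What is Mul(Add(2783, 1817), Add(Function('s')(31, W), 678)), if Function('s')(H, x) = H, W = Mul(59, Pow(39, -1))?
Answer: 3261400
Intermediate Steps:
W = Rational(59, 39) (W = Mul(59, Rational(1, 39)) = Rational(59, 39) ≈ 1.5128)
Mul(Add(2783, 1817), Add(Function('s')(31, W), 678)) = Mul(Add(2783, 1817), Add(31, 678)) = Mul(4600, 709) = 3261400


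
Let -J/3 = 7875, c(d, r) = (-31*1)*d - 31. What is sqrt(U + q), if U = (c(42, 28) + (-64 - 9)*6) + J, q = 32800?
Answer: 2*sqrt(1851) ≈ 86.047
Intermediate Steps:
c(d, r) = -31 - 31*d (c(d, r) = -31*d - 31 = -31 - 31*d)
J = -23625 (J = -3*7875 = -23625)
U = -25396 (U = ((-31 - 31*42) + (-64 - 9)*6) - 23625 = ((-31 - 1302) - 73*6) - 23625 = (-1333 - 438) - 23625 = -1771 - 23625 = -25396)
sqrt(U + q) = sqrt(-25396 + 32800) = sqrt(7404) = 2*sqrt(1851)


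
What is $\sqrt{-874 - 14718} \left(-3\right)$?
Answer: $- 6 i \sqrt{3898} \approx - 374.6 i$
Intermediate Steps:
$\sqrt{-874 - 14718} \left(-3\right) = \sqrt{-15592} \left(-3\right) = 2 i \sqrt{3898} \left(-3\right) = - 6 i \sqrt{3898}$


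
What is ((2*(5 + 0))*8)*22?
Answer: 1760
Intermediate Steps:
((2*(5 + 0))*8)*22 = ((2*5)*8)*22 = (10*8)*22 = 80*22 = 1760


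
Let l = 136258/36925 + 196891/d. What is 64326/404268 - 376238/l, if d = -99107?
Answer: -92769516662895303149/420029158177918 ≈ -2.2086e+5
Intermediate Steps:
l = 6233921431/3659525975 (l = 136258/36925 + 196891/(-99107) = 136258*(1/36925) + 196891*(-1/99107) = 136258/36925 - 196891/99107 = 6233921431/3659525975 ≈ 1.7035)
64326/404268 - 376238/l = 64326/404268 - 376238/6233921431/3659525975 = 64326*(1/404268) - 376238*3659525975/6233921431 = 10721/67378 - 1376852733782050/6233921431 = -92769516662895303149/420029158177918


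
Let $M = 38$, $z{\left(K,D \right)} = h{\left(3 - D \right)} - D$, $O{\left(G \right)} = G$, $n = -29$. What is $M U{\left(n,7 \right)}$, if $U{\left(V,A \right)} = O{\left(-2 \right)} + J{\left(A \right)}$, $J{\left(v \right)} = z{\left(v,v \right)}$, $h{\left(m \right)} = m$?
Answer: $-494$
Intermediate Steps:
$z{\left(K,D \right)} = 3 - 2 D$ ($z{\left(K,D \right)} = \left(3 - D\right) - D = 3 - 2 D$)
$J{\left(v \right)} = 3 - 2 v$
$U{\left(V,A \right)} = 1 - 2 A$ ($U{\left(V,A \right)} = -2 - \left(-3 + 2 A\right) = 1 - 2 A$)
$M U{\left(n,7 \right)} = 38 \left(1 - 14\right) = 38 \left(-13\right) = -494$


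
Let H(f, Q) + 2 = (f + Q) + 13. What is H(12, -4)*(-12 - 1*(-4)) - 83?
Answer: -235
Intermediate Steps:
H(f, Q) = 11 + Q + f (H(f, Q) = -2 + ((f + Q) + 13) = -2 + ((Q + f) + 13) = -2 + (13 + Q + f) = 11 + Q + f)
H(12, -4)*(-12 - 1*(-4)) - 83 = (11 - 4 + 12)*(-12 - 1*(-4)) - 83 = 19*(-12 + 4) - 83 = 19*(-8) - 83 = -152 - 83 = -235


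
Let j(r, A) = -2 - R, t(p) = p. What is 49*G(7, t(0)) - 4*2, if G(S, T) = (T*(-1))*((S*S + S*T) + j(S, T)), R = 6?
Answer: -8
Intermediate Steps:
j(r, A) = -8 (j(r, A) = -2 - 1*6 = -2 - 6 = -8)
G(S, T) = -T*(-8 + S² + S*T) (G(S, T) = (T*(-1))*((S*S + S*T) - 8) = (-T)*((S² + S*T) - 8) = (-T)*(-8 + S² + S*T) = -T*(-8 + S² + S*T))
49*G(7, t(0)) - 4*2 = 49*(0*(8 - 1*7² - 1*7*0)) - 4*2 = 49*(0*(8 - 1*49 + 0)) - 8 = 49*(0*(8 - 49 + 0)) - 8 = 49*(0*(-41)) - 8 = 49*0 - 8 = 0 - 8 = -8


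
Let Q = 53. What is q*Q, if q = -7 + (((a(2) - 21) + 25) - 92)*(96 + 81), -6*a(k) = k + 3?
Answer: -1667433/2 ≈ -8.3372e+5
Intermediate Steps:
a(k) = -½ - k/6 (a(k) = -(k + 3)/6 = -(3 + k)/6 = -½ - k/6)
q = -31461/2 (q = -7 + ((((-½ - ⅙*2) - 21) + 25) - 92)*(96 + 81) = -7 + ((((-½ - ⅓) - 21) + 25) - 92)*177 = -7 + (((-⅚ - 21) + 25) - 92)*177 = -7 + ((-131/6 + 25) - 92)*177 = -7 + (19/6 - 92)*177 = -7 - 533/6*177 = -7 - 31447/2 = -31461/2 ≈ -15731.)
q*Q = -31461/2*53 = -1667433/2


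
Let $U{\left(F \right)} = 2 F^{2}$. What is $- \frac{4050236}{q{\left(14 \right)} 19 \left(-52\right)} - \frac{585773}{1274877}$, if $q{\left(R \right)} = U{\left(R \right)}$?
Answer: $\frac{1234171295291}{123438690648} \approx 9.9983$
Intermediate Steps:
$q{\left(R \right)} = 2 R^{2}$
$- \frac{4050236}{q{\left(14 \right)} 19 \left(-52\right)} - \frac{585773}{1274877} = - \frac{4050236}{2 \cdot 14^{2} \cdot 19 \left(-52\right)} - \frac{585773}{1274877} = - \frac{4050236}{2 \cdot 196 \cdot 19 \left(-52\right)} - \frac{585773}{1274877} = - \frac{4050236}{392 \cdot 19 \left(-52\right)} - \frac{585773}{1274877} = - \frac{4050236}{7448 \left(-52\right)} - \frac{585773}{1274877} = - \frac{4050236}{-387296} - \frac{585773}{1274877} = \left(-4050236\right) \left(- \frac{1}{387296}\right) - \frac{585773}{1274877} = \frac{1012559}{96824} - \frac{585773}{1274877} = \frac{1234171295291}{123438690648}$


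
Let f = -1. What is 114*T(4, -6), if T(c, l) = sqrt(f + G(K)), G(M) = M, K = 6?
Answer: 114*sqrt(5) ≈ 254.91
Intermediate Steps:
T(c, l) = sqrt(5) (T(c, l) = sqrt(-1 + 6) = sqrt(5))
114*T(4, -6) = 114*sqrt(5)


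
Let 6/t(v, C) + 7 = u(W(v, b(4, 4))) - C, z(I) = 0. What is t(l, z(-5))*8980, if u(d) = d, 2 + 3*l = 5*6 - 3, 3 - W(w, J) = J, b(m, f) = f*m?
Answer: -2694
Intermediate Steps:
W(w, J) = 3 - J
l = 25/3 (l = -⅔ + (5*6 - 3)/3 = -⅔ + (30 - 3)/3 = -⅔ + (⅓)*27 = -⅔ + 9 = 25/3 ≈ 8.3333)
t(v, C) = 6/(-20 - C) (t(v, C) = 6/(-7 + ((3 - 4*4) - C)) = 6/(-7 + ((3 - 1*16) - C)) = 6/(-7 + ((3 - 16) - C)) = 6/(-7 + (-13 - C)) = 6/(-20 - C))
t(l, z(-5))*8980 = -6/(20 + 0)*8980 = -6/20*8980 = -6*1/20*8980 = -3/10*8980 = -2694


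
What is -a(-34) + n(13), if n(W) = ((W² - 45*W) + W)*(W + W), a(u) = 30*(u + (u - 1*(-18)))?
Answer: -8978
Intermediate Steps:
a(u) = 540 + 60*u (a(u) = 30*(u + (u + 18)) = 30*(u + (18 + u)) = 30*(18 + 2*u) = 540 + 60*u)
n(W) = 2*W*(W² - 44*W) (n(W) = (W² - 44*W)*(2*W) = 2*W*(W² - 44*W))
-a(-34) + n(13) = -(540 + 60*(-34)) + 2*13²*(-44 + 13) = -(540 - 2040) + 2*169*(-31) = -1*(-1500) - 10478 = 1500 - 10478 = -8978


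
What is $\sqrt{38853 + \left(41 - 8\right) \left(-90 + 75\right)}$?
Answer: $3 \sqrt{4262} \approx 195.85$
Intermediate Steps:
$\sqrt{38853 + \left(41 - 8\right) \left(-90 + 75\right)} = \sqrt{38853 + 33 \left(-15\right)} = \sqrt{38853 - 495} = \sqrt{38358} = 3 \sqrt{4262}$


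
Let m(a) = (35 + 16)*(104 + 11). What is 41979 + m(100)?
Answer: 47844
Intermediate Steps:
m(a) = 5865 (m(a) = 51*115 = 5865)
41979 + m(100) = 41979 + 5865 = 47844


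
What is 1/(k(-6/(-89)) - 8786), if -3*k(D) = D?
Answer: -89/781956 ≈ -0.00011382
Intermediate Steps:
k(D) = -D/3
1/(k(-6/(-89)) - 8786) = 1/(-(-2)/(-89) - 8786) = 1/(-(-2)*(-1)/89 - 8786) = 1/(-⅓*6/89 - 8786) = 1/(-2/89 - 8786) = 1/(-781956/89) = -89/781956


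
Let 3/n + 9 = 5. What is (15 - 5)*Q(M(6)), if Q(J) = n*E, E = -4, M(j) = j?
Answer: 30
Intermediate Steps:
n = -3/4 (n = 3/(-9 + 5) = 3/(-4) = 3*(-1/4) = -3/4 ≈ -0.75000)
Q(J) = 3 (Q(J) = -3/4*(-4) = 3)
(15 - 5)*Q(M(6)) = (15 - 5)*3 = 10*3 = 30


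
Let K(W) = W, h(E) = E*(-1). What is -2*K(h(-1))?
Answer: -2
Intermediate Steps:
h(E) = -E
-2*K(h(-1)) = -(-2)*(-1) = -2*1 = -2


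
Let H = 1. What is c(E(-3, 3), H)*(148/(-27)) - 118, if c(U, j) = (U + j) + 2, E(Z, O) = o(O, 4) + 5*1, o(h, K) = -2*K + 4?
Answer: -3778/27 ≈ -139.93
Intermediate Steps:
o(h, K) = 4 - 2*K
E(Z, O) = 1 (E(Z, O) = (4 - 2*4) + 5*1 = (4 - 8) + 5 = -4 + 5 = 1)
c(U, j) = 2 + U + j
c(E(-3, 3), H)*(148/(-27)) - 118 = (2 + 1 + 1)*(148/(-27)) - 118 = 4*(148*(-1/27)) - 118 = 4*(-148/27) - 118 = -592/27 - 118 = -3778/27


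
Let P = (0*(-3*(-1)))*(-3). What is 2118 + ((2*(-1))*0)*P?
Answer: 2118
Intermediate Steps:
P = 0 (P = (0*3)*(-3) = 0*(-3) = 0)
2118 + ((2*(-1))*0)*P = 2118 + ((2*(-1))*0)*0 = 2118 - 2*0*0 = 2118 + 0*0 = 2118 + 0 = 2118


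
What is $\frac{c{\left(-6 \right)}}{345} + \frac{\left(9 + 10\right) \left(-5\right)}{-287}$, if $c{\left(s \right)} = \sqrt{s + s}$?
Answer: $\frac{95}{287} + \frac{2 i \sqrt{3}}{345} \approx 0.33101 + 0.010041 i$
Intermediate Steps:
$c{\left(s \right)} = \sqrt{2} \sqrt{s}$ ($c{\left(s \right)} = \sqrt{2 s} = \sqrt{2} \sqrt{s}$)
$\frac{c{\left(-6 \right)}}{345} + \frac{\left(9 + 10\right) \left(-5\right)}{-287} = \frac{\sqrt{2} \sqrt{-6}}{345} + \frac{\left(9 + 10\right) \left(-5\right)}{-287} = \sqrt{2} i \sqrt{6} \cdot \frac{1}{345} + 19 \left(-5\right) \left(- \frac{1}{287}\right) = 2 i \sqrt{3} \cdot \frac{1}{345} - - \frac{95}{287} = \frac{2 i \sqrt{3}}{345} + \frac{95}{287} = \frac{95}{287} + \frac{2 i \sqrt{3}}{345}$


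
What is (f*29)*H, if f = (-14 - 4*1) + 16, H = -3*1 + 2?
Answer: 58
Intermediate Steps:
H = -1 (H = -3 + 2 = -1)
f = -2 (f = (-14 - 4) + 16 = -18 + 16 = -2)
(f*29)*H = -2*29*(-1) = -58*(-1) = 58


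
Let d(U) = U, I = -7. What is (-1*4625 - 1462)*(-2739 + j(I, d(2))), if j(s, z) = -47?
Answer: 16958382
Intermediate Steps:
(-1*4625 - 1462)*(-2739 + j(I, d(2))) = (-1*4625 - 1462)*(-2739 - 47) = (-4625 - 1462)*(-2786) = -6087*(-2786) = 16958382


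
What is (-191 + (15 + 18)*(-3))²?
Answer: 84100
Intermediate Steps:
(-191 + (15 + 18)*(-3))² = (-191 + 33*(-3))² = (-191 - 99)² = (-290)² = 84100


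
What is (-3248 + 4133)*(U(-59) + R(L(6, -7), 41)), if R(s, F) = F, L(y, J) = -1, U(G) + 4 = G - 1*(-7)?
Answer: -13275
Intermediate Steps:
U(G) = 3 + G (U(G) = -4 + (G - 1*(-7)) = -4 + (G + 7) = -4 + (7 + G) = 3 + G)
(-3248 + 4133)*(U(-59) + R(L(6, -7), 41)) = (-3248 + 4133)*((3 - 59) + 41) = 885*(-56 + 41) = 885*(-15) = -13275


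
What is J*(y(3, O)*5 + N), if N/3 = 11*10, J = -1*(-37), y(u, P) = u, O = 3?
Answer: 12765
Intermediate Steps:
J = 37
N = 330 (N = 3*(11*10) = 3*110 = 330)
J*(y(3, O)*5 + N) = 37*(3*5 + 330) = 37*(15 + 330) = 37*345 = 12765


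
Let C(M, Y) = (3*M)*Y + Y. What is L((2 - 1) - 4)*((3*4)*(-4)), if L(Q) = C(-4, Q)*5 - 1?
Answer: -7872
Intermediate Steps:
C(M, Y) = Y + 3*M*Y (C(M, Y) = 3*M*Y + Y = Y + 3*M*Y)
L(Q) = -1 - 55*Q (L(Q) = (Q*(1 + 3*(-4)))*5 - 1 = (Q*(1 - 12))*5 - 1 = (Q*(-11))*5 - 1 = -11*Q*5 - 1 = -55*Q - 1 = -1 - 55*Q)
L((2 - 1) - 4)*((3*4)*(-4)) = (-1 - 55*((2 - 1) - 4))*((3*4)*(-4)) = (-1 - 55*(1 - 4))*(12*(-4)) = (-1 - 55*(-3))*(-48) = (-1 + 165)*(-48) = 164*(-48) = -7872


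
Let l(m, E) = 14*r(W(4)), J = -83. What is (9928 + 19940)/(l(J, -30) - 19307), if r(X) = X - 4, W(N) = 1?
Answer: -29868/19349 ≈ -1.5436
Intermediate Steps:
r(X) = -4 + X
l(m, E) = -42 (l(m, E) = 14*(-4 + 1) = 14*(-3) = -42)
(9928 + 19940)/(l(J, -30) - 19307) = (9928 + 19940)/(-42 - 19307) = 29868/(-19349) = 29868*(-1/19349) = -29868/19349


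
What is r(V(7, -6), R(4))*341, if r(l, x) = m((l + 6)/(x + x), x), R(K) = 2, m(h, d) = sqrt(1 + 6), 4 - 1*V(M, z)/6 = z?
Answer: 341*sqrt(7) ≈ 902.20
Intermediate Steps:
V(M, z) = 24 - 6*z
m(h, d) = sqrt(7)
r(l, x) = sqrt(7)
r(V(7, -6), R(4))*341 = sqrt(7)*341 = 341*sqrt(7)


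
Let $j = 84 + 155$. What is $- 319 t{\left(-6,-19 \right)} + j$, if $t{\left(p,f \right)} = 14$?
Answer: $-4227$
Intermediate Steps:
$j = 239$
$- 319 t{\left(-6,-19 \right)} + j = \left(-319\right) 14 + 239 = -4466 + 239 = -4227$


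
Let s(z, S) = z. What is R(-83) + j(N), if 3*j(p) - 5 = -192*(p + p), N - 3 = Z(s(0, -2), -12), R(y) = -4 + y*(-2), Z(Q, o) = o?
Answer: 3947/3 ≈ 1315.7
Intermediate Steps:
R(y) = -4 - 2*y
N = -9 (N = 3 - 12 = -9)
j(p) = 5/3 - 128*p (j(p) = 5/3 + (-192*(p + p))/3 = 5/3 + (-384*p)/3 = 5/3 - 128*p)
R(-83) + j(N) = (-4 - 2*(-83)) + (5/3 - 128*(-9)) = (-4 + 166) + (5/3 + 1152) = 162 + 3461/3 = 3947/3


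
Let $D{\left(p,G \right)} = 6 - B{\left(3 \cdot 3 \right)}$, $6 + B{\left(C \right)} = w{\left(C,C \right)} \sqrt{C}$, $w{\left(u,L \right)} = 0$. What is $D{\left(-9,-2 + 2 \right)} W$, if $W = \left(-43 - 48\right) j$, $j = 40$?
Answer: $-43680$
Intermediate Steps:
$B{\left(C \right)} = -6$ ($B{\left(C \right)} = -6 + 0 \sqrt{C} = -6 + 0 = -6$)
$W = -3640$ ($W = \left(-43 - 48\right) 40 = \left(-91\right) 40 = -3640$)
$D{\left(p,G \right)} = 12$ ($D{\left(p,G \right)} = 6 - -6 = 6 + 6 = 12$)
$D{\left(-9,-2 + 2 \right)} W = 12 \left(-3640\right) = -43680$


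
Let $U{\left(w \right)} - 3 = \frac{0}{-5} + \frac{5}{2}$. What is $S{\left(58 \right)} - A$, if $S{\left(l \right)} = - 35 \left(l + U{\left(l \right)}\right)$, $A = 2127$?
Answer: $- \frac{8699}{2} \approx -4349.5$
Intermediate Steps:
$U{\left(w \right)} = \frac{11}{2}$ ($U{\left(w \right)} = 3 + \left(\frac{0}{-5} + \frac{5}{2}\right) = 3 + \left(0 \left(- \frac{1}{5}\right) + 5 \cdot \frac{1}{2}\right) = 3 + \left(0 + \frac{5}{2}\right) = 3 + \frac{5}{2} = \frac{11}{2}$)
$S{\left(l \right)} = - \frac{385}{2} - 35 l$ ($S{\left(l \right)} = - 35 \left(l + \frac{11}{2}\right) = - 35 \left(\frac{11}{2} + l\right) = - \frac{385}{2} - 35 l$)
$S{\left(58 \right)} - A = \left(- \frac{385}{2} - 2030\right) - 2127 = - \frac{4445}{2} - 2127 = - \frac{8699}{2}$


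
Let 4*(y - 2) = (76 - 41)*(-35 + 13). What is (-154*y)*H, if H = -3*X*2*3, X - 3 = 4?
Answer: -3696462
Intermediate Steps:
X = 7 (X = 3 + 4 = 7)
H = -126 (H = -21*2*3 = -3*14*3 = -42*3 = -126)
y = -381/2 (y = 2 + ((76 - 41)*(-35 + 13))/4 = 2 + (35*(-22))/4 = 2 + (1/4)*(-770) = 2 - 385/2 = -381/2 ≈ -190.50)
(-154*y)*H = -154*(-381/2)*(-126) = 29337*(-126) = -3696462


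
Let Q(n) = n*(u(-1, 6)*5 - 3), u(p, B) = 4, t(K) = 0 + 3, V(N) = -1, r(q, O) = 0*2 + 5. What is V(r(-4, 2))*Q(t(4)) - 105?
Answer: -156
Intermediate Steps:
r(q, O) = 5 (r(q, O) = 0 + 5 = 5)
t(K) = 3
Q(n) = 17*n (Q(n) = n*(4*5 - 3) = n*(20 - 3) = n*17 = 17*n)
V(r(-4, 2))*Q(t(4)) - 105 = -17*3 - 105 = -1*51 - 105 = -51 - 105 = -156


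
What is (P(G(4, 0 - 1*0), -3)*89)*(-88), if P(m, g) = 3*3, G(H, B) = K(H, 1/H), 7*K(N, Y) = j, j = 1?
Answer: -70488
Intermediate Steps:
K(N, Y) = 1/7 (K(N, Y) = (1/7)*1 = 1/7)
G(H, B) = 1/7
P(m, g) = 9
(P(G(4, 0 - 1*0), -3)*89)*(-88) = (9*89)*(-88) = 801*(-88) = -70488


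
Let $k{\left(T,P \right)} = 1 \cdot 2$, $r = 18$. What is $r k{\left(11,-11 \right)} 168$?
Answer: $6048$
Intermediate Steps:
$k{\left(T,P \right)} = 2$
$r k{\left(11,-11 \right)} 168 = 18 \cdot 2 \cdot 168 = 36 \cdot 168 = 6048$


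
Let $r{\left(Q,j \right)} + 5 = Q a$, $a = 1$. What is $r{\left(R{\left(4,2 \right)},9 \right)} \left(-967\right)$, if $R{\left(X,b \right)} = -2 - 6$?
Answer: $12571$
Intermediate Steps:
$R{\left(X,b \right)} = -8$ ($R{\left(X,b \right)} = -2 - 6 = -8$)
$r{\left(Q,j \right)} = -5 + Q$ ($r{\left(Q,j \right)} = -5 + Q 1 = -5 + Q$)
$r{\left(R{\left(4,2 \right)},9 \right)} \left(-967\right) = \left(-5 - 8\right) \left(-967\right) = \left(-13\right) \left(-967\right) = 12571$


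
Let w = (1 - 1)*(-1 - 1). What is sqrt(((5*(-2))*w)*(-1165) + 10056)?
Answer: 2*sqrt(2514) ≈ 100.28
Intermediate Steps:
w = 0 (w = 0*(-2) = 0)
sqrt(((5*(-2))*w)*(-1165) + 10056) = sqrt(((5*(-2))*0)*(-1165) + 10056) = sqrt(-10*0*(-1165) + 10056) = sqrt(0*(-1165) + 10056) = sqrt(0 + 10056) = sqrt(10056) = 2*sqrt(2514)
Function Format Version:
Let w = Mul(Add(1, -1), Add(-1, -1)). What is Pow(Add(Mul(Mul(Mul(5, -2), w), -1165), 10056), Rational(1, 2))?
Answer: Mul(2, Pow(2514, Rational(1, 2))) ≈ 100.28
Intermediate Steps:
w = 0 (w = Mul(0, -2) = 0)
Pow(Add(Mul(Mul(Mul(5, -2), w), -1165), 10056), Rational(1, 2)) = Pow(Add(Mul(Mul(Mul(5, -2), 0), -1165), 10056), Rational(1, 2)) = Pow(Add(Mul(Mul(-10, 0), -1165), 10056), Rational(1, 2)) = Pow(Add(Mul(0, -1165), 10056), Rational(1, 2)) = Pow(Add(0, 10056), Rational(1, 2)) = Pow(10056, Rational(1, 2)) = Mul(2, Pow(2514, Rational(1, 2)))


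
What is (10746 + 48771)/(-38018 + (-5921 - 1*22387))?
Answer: -59517/66326 ≈ -0.89734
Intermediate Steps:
(10746 + 48771)/(-38018 + (-5921 - 1*22387)) = 59517/(-38018 + (-5921 - 22387)) = 59517/(-38018 - 28308) = 59517/(-66326) = 59517*(-1/66326) = -59517/66326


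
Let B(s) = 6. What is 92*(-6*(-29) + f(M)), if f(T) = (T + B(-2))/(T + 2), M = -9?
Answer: 112332/7 ≈ 16047.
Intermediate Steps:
f(T) = (6 + T)/(2 + T) (f(T) = (T + 6)/(T + 2) = (6 + T)/(2 + T))
92*(-6*(-29) + f(M)) = 92*(-6*(-29) + (6 - 9)/(2 - 9)) = 92*(174 - 3/(-7)) = 92*(174 - 1/7*(-3)) = 92*(174 + 3/7) = 92*(1221/7) = 112332/7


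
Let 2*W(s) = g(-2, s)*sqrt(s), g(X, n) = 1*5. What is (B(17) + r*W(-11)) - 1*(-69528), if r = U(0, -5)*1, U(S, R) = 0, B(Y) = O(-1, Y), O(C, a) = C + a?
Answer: 69544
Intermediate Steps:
B(Y) = -1 + Y
r = 0 (r = 0*1 = 0)
g(X, n) = 5
W(s) = 5*sqrt(s)/2 (W(s) = (5*sqrt(s))/2 = 5*sqrt(s)/2)
(B(17) + r*W(-11)) - 1*(-69528) = ((-1 + 17) + 0*(5*sqrt(-11)/2)) - 1*(-69528) = (16 + 0*(5*(I*sqrt(11))/2)) + 69528 = (16 + 0*(5*I*sqrt(11)/2)) + 69528 = (16 + 0) + 69528 = 16 + 69528 = 69544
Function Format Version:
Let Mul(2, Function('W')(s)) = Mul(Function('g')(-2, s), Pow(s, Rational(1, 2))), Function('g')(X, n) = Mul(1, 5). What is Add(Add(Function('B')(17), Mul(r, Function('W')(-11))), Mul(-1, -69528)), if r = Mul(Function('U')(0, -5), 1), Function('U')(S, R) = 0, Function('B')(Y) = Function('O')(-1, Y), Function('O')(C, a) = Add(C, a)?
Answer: 69544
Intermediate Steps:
Function('B')(Y) = Add(-1, Y)
r = 0 (r = Mul(0, 1) = 0)
Function('g')(X, n) = 5
Function('W')(s) = Mul(Rational(5, 2), Pow(s, Rational(1, 2))) (Function('W')(s) = Mul(Rational(1, 2), Mul(5, Pow(s, Rational(1, 2)))) = Mul(Rational(5, 2), Pow(s, Rational(1, 2))))
Add(Add(Function('B')(17), Mul(r, Function('W')(-11))), Mul(-1, -69528)) = Add(Add(Add(-1, 17), Mul(0, Mul(Rational(5, 2), Pow(-11, Rational(1, 2))))), Mul(-1, -69528)) = Add(Add(16, Mul(0, Mul(Rational(5, 2), Mul(I, Pow(11, Rational(1, 2)))))), 69528) = Add(Add(16, Mul(0, Mul(Rational(5, 2), I, Pow(11, Rational(1, 2))))), 69528) = Add(Add(16, 0), 69528) = Add(16, 69528) = 69544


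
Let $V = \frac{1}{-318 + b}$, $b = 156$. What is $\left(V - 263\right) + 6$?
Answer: $- \frac{41635}{162} \approx -257.01$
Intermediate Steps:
$V = - \frac{1}{162}$ ($V = \frac{1}{-318 + 156} = \frac{1}{-162} = - \frac{1}{162} \approx -0.0061728$)
$\left(V - 263\right) + 6 = \left(- \frac{1}{162} - 263\right) + 6 = - \frac{42607}{162} + 6 = - \frac{41635}{162}$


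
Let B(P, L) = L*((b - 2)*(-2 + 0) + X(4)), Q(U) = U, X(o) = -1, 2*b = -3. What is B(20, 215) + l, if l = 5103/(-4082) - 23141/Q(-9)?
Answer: 141807655/36738 ≈ 3860.0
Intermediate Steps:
b = -3/2 (b = (1/2)*(-3) = -3/2 ≈ -1.5000)
l = 94415635/36738 (l = 5103/(-4082) - 23141/(-9) = 5103*(-1/4082) - 23141*(-1/9) = -5103/4082 + 23141/9 = 94415635/36738 ≈ 2570.0)
B(P, L) = 6*L (B(P, L) = L*((-3/2 - 2)*(-2 + 0) - 1) = L*(-7/2*(-2) - 1) = L*(7 - 1) = L*6 = 6*L)
B(20, 215) + l = 6*215 + 94415635/36738 = 1290 + 94415635/36738 = 141807655/36738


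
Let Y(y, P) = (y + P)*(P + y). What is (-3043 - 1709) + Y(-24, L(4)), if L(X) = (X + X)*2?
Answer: -4688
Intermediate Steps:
L(X) = 4*X (L(X) = (2*X)*2 = 4*X)
Y(y, P) = (P + y)**2 (Y(y, P) = (P + y)*(P + y) = (P + y)**2)
(-3043 - 1709) + Y(-24, L(4)) = (-3043 - 1709) + (4*4 - 24)**2 = -4752 + (16 - 24)**2 = -4752 + (-8)**2 = -4752 + 64 = -4688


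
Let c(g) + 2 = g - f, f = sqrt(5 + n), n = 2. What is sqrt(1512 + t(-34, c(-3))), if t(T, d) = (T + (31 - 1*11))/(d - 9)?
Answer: sqrt(21182 + 1512*sqrt(7))/sqrt(14 + sqrt(7)) ≈ 38.895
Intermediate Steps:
f = sqrt(7) (f = sqrt(5 + 2) = sqrt(7) ≈ 2.6458)
c(g) = -2 + g - sqrt(7) (c(g) = -2 + (g - sqrt(7)) = -2 + g - sqrt(7))
t(T, d) = (20 + T)/(-9 + d) (t(T, d) = (T + (31 - 11))/(-9 + d) = (T + 20)/(-9 + d) = (20 + T)/(-9 + d))
sqrt(1512 + t(-34, c(-3))) = sqrt(1512 + (20 - 34)/(-9 + (-2 - 3 - sqrt(7)))) = sqrt(1512 - 14/(-9 + (-5 - sqrt(7)))) = sqrt(1512 - 14/(-14 - sqrt(7)))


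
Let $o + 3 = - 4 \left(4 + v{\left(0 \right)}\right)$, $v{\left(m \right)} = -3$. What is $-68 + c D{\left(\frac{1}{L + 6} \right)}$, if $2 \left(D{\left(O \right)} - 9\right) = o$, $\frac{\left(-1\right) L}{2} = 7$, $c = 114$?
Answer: $559$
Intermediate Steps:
$L = -14$ ($L = \left(-2\right) 7 = -14$)
$o = -7$ ($o = -3 - 4 \left(4 - 3\right) = -3 - 4 = -7$)
$D{\left(O \right)} = \frac{11}{2}$ ($D{\left(O \right)} = 9 + \frac{1}{2} \left(-7\right) = 9 - \frac{7}{2} = \frac{11}{2}$)
$-68 + c D{\left(\frac{1}{L + 6} \right)} = -68 + 114 \cdot \frac{11}{2} = -68 + 627 = 559$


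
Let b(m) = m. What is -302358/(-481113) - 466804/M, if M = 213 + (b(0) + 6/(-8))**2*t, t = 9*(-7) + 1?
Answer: -199583658074/76176225 ≈ -2620.0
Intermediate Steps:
t = -62 (t = -63 + 1 = -62)
M = 1425/8 (M = 213 + (0 + 6/(-8))**2*(-62) = 213 + (0 + 6*(-1/8))**2*(-62) = 213 + (0 - 3/4)**2*(-62) = 213 + (-3/4)**2*(-62) = 213 + (9/16)*(-62) = 213 - 279/8 = 1425/8 ≈ 178.13)
-302358/(-481113) - 466804/M = -302358/(-481113) - 466804/1425/8 = -302358*(-1/481113) - 466804*8/1425 = 100786/160371 - 3734432/1425 = -199583658074/76176225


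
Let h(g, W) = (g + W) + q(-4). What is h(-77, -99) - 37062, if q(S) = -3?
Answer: -37241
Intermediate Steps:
h(g, W) = -3 + W + g (h(g, W) = (g + W) - 3 = (W + g) - 3 = -3 + W + g)
h(-77, -99) - 37062 = (-3 - 99 - 77) - 37062 = -179 - 37062 = -37241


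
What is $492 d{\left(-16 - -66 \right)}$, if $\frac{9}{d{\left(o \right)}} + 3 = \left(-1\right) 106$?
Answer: $- \frac{4428}{109} \approx -40.624$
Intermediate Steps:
$d{\left(o \right)} = - \frac{9}{109}$ ($d{\left(o \right)} = \frac{9}{-3 - 106} = \frac{9}{-109} = 9 \left(- \frac{1}{109}\right) = - \frac{9}{109}$)
$492 d{\left(-16 - -66 \right)} = 492 \left(- \frac{9}{109}\right) = - \frac{4428}{109}$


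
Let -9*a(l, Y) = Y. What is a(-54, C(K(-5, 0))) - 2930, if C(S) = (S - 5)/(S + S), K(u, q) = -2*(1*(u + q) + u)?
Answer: -70321/24 ≈ -2930.0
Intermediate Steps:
K(u, q) = -4*u - 2*q (K(u, q) = -2*(1*(q + u) + u) = -2*((q + u) + u) = -2*(q + 2*u) = -4*u - 2*q)
C(S) = (-5 + S)/(2*S) (C(S) = (-5 + S)/((2*S)) = (-5 + S)*(1/(2*S)) = (-5 + S)/(2*S))
a(l, Y) = -Y/9
a(-54, C(K(-5, 0))) - 2930 = -(-5 + (-4*(-5) - 2*0))/(18*(-4*(-5) - 2*0)) - 2930 = -(-5 + (20 + 0))/(18*(20 + 0)) - 2930 = -(-5 + 20)/(18*20) - 2930 = -15/(18*20) - 2930 = -⅑*3/8 - 2930 = -1/24 - 2930 = -70321/24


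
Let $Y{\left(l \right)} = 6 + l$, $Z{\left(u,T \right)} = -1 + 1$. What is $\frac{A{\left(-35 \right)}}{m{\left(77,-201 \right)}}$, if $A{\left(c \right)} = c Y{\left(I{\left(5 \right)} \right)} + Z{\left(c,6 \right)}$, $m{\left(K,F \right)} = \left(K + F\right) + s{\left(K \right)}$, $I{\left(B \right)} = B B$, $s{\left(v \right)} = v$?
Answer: $\frac{1085}{47} \approx 23.085$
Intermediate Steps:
$I{\left(B \right)} = B^{2}$
$m{\left(K,F \right)} = F + 2 K$ ($m{\left(K,F \right)} = \left(K + F\right) + K = \left(F + K\right) + K = F + 2 K$)
$Z{\left(u,T \right)} = 0$
$A{\left(c \right)} = 31 c$ ($A{\left(c \right)} = c \left(6 + 5^{2}\right) + 0 = c \left(6 + 25\right) + 0 = c 31 + 0 = 31 c + 0 = 31 c$)
$\frac{A{\left(-35 \right)}}{m{\left(77,-201 \right)}} = \frac{31 \left(-35\right)}{-201 + 2 \cdot 77} = - \frac{1085}{-201 + 154} = - \frac{1085}{-47} = \left(-1085\right) \left(- \frac{1}{47}\right) = \frac{1085}{47}$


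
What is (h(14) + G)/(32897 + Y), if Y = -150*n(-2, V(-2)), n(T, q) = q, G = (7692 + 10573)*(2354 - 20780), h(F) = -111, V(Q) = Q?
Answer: -336551001/33197 ≈ -10138.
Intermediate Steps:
G = -336550890 (G = 18265*(-18426) = -336550890)
Y = 300 (Y = -150*(-2) = 300)
(h(14) + G)/(32897 + Y) = (-111 - 336550890)/(32897 + 300) = -336551001/33197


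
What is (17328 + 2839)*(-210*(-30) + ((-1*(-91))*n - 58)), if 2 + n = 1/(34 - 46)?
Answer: 1464709043/12 ≈ 1.2206e+8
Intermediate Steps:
n = -25/12 (n = -2 + 1/(34 - 46) = -2 + 1/(-12) = -2 - 1/12 = -25/12 ≈ -2.0833)
(17328 + 2839)*(-210*(-30) + ((-1*(-91))*n - 58)) = (17328 + 2839)*(-210*(-30) + (-1*(-91)*(-25/12) - 58)) = 20167*(6300 + (91*(-25/12) - 58)) = 20167*(6300 + (-2275/12 - 58)) = 20167*(6300 - 2971/12) = 20167*(72629/12) = 1464709043/12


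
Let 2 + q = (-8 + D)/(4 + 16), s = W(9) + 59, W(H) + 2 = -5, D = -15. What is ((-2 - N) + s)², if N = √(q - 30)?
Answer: (500 - I*√3315)²/100 ≈ 2466.9 - 575.76*I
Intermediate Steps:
W(H) = -7 (W(H) = -2 - 5 = -7)
s = 52 (s = -7 + 59 = 52)
q = -63/20 (q = -2 + (-8 - 15)/(4 + 16) = -2 - 23/20 = -63/20 ≈ -3.1500)
N = I*√3315/10 (N = √(-63/20 - 30) = √(-663/20) = I*√3315/10 ≈ 5.7576*I)
((-2 - N) + s)² = ((-2 - I*√3315/10) + 52)² = (50 - I*√3315/10)²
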